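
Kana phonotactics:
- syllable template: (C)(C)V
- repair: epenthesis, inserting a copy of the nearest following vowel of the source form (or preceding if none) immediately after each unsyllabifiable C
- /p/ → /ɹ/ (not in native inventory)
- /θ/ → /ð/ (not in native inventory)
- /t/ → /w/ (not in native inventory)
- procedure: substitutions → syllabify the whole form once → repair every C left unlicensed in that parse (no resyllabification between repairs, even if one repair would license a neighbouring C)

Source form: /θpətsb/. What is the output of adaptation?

Substitution: /θ/ → /ð/, /p/ → /ɹ/, /t/ → /w/, giving /ðɹəwsb/.
Under (C)(C)V, the unsyllabifiable consonants are /w/, /s/, /b/ (no codas are permitted; onsets may contain at most 2 consonants).
Inserting the epenthetic vowel yields /w/ → /wə/, /s/ → /sə/, /b/ → /bə/.

ðɹəwəsəbə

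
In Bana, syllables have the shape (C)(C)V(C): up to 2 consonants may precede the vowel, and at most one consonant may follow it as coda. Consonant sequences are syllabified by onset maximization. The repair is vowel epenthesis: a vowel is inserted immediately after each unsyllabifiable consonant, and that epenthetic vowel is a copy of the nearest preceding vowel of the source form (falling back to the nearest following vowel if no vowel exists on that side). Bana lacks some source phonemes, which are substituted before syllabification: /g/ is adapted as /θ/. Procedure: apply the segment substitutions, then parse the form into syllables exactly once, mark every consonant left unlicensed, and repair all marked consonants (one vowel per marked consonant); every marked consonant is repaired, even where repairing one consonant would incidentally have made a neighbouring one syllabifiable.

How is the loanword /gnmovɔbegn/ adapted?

Substitution: /g/ → /θ/, giving /θnmovɔbeθn/.
Syllabifying with onset maximization leaves /θ/, /n/ stranded (at most one coda consonant is licensed; onsets may contain at most 2 consonants).
Inserting the epenthetic vowel yields /θ/ → /θo/, /n/ → /ne/.

θonmovɔbeθne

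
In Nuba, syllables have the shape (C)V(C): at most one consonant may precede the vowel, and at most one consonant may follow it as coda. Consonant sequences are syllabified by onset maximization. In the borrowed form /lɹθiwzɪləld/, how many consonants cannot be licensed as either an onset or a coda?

3

The consonants /l/, /ɹ/, /d/ cannot be parsed into a legal (C)V(C) syllable (at most one coda consonant is licensed; onsets are limited to one consonant).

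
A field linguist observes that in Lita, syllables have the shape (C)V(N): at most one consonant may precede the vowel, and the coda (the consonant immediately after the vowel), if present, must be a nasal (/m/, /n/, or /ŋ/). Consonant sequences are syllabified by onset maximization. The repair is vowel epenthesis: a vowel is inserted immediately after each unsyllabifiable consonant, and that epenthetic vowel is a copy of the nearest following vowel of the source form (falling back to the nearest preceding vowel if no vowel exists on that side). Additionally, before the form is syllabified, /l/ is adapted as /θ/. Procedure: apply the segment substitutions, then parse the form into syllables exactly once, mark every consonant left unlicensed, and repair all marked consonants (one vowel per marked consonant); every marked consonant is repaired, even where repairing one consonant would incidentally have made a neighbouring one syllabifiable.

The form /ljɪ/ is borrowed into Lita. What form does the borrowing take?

Substitution: /l/ → /θ/, giving /θjɪ/.
Syllabifying with onset maximization leaves /θ/ stranded (only a nasal (/m/, /n/, or /ŋ/) is licensed in coda position; onsets are limited to one consonant).
Epenthesis after each stranded consonant: /θ/ → /θɪ/.

θɪjɪ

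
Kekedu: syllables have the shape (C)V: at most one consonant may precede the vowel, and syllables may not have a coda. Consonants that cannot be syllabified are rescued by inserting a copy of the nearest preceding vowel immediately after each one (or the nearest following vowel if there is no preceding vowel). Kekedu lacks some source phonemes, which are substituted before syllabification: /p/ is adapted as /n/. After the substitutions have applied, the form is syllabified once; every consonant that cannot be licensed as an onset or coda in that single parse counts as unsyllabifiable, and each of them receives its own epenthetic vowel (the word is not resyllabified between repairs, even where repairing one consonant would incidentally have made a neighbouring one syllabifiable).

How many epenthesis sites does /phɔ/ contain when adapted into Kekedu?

After substitution the input is /nhɔ/.
The unsyllabifiable consonants are /n/; each receives one epenthetic vowel.

1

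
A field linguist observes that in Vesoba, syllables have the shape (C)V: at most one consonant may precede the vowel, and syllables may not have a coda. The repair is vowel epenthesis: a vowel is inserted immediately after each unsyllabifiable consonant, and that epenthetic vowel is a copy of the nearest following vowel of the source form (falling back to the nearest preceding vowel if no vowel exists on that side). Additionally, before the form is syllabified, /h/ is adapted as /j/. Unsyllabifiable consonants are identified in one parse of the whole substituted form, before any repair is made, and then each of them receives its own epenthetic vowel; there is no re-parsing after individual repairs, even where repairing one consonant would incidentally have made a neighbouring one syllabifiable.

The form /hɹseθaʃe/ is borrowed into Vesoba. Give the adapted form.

jeɹeseθaʃe

Substitution: /h/ → /j/, giving /jɹseθaʃe/.
The consonants /j/, /ɹ/ cannot be parsed into a legal (C)V syllable (no codas are permitted; onsets are limited to one consonant).
Each unlicensed consonant becomes the onset of a new syllable: /j/ → /je/, /ɹ/ → /ɹe/.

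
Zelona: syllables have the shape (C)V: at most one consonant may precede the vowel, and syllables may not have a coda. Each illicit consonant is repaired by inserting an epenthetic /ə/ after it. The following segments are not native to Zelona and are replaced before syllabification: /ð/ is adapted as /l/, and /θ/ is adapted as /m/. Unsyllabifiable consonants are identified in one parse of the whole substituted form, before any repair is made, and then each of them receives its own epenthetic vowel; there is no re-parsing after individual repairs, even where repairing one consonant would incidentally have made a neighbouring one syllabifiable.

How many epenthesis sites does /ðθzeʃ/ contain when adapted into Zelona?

After substitution the input is /lmzeʃ/.
The unsyllabifiable consonants are /l/, /m/, /ʃ/; each receives one epenthetic vowel.

3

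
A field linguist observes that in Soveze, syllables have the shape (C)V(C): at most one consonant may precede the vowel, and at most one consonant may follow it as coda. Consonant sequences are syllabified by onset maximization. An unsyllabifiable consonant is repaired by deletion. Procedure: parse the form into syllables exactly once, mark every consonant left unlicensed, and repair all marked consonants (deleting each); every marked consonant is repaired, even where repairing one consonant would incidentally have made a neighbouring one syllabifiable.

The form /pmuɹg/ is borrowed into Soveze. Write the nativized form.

Syllabifying with onset maximization leaves /p/, /g/ stranded (at most one coda consonant is licensed; onsets are limited to one consonant).
Deletion applies to /p/, /g/.

muɹ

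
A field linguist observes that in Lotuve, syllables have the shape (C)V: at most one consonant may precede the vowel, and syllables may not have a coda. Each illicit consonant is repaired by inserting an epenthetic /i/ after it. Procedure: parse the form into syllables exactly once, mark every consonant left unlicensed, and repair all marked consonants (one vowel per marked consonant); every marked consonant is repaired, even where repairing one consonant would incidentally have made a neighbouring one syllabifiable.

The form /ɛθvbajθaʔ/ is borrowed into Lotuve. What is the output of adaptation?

ɛθivibajiθaʔi

Under (C)V, the unsyllabifiable consonants are /θ/, /v/, /j/, /ʔ/ (no codas are permitted; onsets are limited to one consonant).
Each unlicensed consonant becomes the onset of a new syllable: /θ/ → /θi/, /v/ → /vi/, /j/ → /ji/, /ʔ/ → /ʔi/.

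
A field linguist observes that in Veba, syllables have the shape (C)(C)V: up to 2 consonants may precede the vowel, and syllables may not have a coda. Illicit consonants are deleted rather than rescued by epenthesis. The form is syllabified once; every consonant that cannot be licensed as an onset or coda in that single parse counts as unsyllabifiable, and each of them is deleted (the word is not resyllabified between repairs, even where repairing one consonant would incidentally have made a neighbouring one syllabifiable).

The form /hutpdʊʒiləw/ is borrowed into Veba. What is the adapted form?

hupdʊʒilə

Under (C)(C)V, the unsyllabifiable consonants are /t/, /w/ (no codas are permitted; onsets may contain at most 2 consonants).
Deleting the stranded consonants removes /t/, /w/.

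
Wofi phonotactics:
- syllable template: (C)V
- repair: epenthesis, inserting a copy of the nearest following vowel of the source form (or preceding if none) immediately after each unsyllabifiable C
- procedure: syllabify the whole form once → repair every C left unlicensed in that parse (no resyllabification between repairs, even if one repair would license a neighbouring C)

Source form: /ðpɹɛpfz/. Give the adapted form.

ðɛpɛɹɛpɛfɛzɛ

Syllabifying with onset maximization leaves /ð/, /p/, /p/, /f/, /z/ stranded (no codas are permitted; onsets are limited to one consonant).
Each unlicensed consonant becomes the onset of a new syllable: /ð/ → /ðɛ/, /p/ → /pɛ/, /p/ → /pɛ/, /f/ → /fɛ/, /z/ → /zɛ/.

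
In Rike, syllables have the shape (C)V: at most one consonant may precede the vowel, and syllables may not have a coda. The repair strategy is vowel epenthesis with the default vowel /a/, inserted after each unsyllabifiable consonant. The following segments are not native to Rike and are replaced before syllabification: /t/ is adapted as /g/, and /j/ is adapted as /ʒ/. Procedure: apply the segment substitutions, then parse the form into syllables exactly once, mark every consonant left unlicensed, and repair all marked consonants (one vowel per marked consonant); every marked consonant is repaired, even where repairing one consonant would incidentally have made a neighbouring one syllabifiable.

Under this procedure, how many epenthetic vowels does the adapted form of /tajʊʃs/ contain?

2

After substitution the input is /gaʒʊʃs/.
The unsyllabifiable consonants are /ʃ/, /s/; each receives one epenthetic vowel.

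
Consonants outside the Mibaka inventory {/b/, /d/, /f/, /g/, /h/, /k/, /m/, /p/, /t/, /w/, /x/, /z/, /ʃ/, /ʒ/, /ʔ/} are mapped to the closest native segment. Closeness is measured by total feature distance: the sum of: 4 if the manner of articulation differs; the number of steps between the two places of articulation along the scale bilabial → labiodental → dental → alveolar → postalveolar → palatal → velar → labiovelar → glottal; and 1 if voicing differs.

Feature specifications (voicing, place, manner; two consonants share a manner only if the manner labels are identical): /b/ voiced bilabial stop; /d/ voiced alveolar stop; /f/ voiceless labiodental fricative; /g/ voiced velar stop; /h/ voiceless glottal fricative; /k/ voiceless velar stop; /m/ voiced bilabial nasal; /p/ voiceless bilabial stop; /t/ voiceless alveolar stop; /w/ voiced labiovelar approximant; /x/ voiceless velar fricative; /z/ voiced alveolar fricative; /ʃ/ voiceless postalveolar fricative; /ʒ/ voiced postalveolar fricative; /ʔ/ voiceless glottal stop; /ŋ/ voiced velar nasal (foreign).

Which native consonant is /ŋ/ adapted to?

/g/ is closest: manner differs (nasal→stop, +4), place distance 0 (velar→velar), same voicing; total 4. Next closest is /k/ at distance 5.

g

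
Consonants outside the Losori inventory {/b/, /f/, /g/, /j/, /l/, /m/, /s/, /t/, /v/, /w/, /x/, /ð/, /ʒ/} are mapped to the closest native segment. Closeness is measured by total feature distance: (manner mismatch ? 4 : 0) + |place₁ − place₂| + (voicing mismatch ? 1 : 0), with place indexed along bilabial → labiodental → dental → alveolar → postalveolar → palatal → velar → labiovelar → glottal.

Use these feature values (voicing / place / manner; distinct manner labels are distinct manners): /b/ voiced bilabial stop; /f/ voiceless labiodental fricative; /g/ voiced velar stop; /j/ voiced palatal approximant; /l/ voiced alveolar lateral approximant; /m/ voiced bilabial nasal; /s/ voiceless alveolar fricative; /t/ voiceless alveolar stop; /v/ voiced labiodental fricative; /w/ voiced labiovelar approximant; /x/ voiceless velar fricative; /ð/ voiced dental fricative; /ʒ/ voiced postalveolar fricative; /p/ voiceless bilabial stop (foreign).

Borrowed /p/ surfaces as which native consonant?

/b/ is closest: same manner (stop), place distance 0 (bilabial→bilabial), voicing differs (+1); total 1. Next closest is /t/ at distance 3.

b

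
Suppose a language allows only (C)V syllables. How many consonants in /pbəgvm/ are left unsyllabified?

Syllabifying with onset maximization leaves /p/, /g/, /v/, /m/ stranded (no codas are permitted; onsets are limited to one consonant).

4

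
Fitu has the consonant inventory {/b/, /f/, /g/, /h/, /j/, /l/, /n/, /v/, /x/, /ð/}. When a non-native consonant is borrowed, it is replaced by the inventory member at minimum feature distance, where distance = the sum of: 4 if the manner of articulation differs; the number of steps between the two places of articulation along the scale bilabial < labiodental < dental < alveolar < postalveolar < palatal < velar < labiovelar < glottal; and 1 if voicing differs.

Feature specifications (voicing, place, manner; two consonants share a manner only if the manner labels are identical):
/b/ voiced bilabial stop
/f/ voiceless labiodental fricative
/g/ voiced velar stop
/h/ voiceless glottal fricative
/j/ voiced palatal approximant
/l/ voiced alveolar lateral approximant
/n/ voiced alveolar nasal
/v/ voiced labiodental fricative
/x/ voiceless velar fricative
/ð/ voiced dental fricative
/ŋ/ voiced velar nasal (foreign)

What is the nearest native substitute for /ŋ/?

n

/n/ is closest: same manner (nasal), place distance 3 (velar→alveolar), same voicing; total 3. Next closest is /g/ at distance 4.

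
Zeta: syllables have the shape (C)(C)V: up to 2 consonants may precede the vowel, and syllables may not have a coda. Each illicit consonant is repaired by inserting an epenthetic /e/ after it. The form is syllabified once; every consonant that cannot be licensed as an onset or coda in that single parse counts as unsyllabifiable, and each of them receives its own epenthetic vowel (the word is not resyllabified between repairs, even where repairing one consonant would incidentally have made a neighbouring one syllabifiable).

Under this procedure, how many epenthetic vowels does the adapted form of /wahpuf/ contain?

The unsyllabifiable consonants are /f/; each receives one epenthetic vowel.

1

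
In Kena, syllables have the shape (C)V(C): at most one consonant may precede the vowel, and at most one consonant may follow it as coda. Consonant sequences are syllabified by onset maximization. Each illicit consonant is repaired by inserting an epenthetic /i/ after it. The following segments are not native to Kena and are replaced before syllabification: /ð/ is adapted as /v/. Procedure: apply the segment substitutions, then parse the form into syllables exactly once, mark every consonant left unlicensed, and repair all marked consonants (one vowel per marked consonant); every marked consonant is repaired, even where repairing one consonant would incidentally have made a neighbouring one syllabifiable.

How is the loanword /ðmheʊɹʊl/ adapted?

vimiheʊɹʊl

Substitution: /ð/ → /v/, giving /vmheʊɹʊl/.
The consonants /v/, /m/ cannot be parsed into a legal (C)V(C) syllable (at most one coda consonant is licensed; onsets are limited to one consonant).
Epenthesis after each stranded consonant: /v/ → /vi/, /m/ → /mi/.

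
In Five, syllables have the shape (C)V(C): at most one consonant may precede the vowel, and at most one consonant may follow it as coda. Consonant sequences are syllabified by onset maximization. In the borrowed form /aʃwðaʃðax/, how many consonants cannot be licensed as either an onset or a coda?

Under (C)V(C), the unsyllabifiable consonants are /w/ (at most one coda consonant is licensed; onsets are limited to one consonant).

1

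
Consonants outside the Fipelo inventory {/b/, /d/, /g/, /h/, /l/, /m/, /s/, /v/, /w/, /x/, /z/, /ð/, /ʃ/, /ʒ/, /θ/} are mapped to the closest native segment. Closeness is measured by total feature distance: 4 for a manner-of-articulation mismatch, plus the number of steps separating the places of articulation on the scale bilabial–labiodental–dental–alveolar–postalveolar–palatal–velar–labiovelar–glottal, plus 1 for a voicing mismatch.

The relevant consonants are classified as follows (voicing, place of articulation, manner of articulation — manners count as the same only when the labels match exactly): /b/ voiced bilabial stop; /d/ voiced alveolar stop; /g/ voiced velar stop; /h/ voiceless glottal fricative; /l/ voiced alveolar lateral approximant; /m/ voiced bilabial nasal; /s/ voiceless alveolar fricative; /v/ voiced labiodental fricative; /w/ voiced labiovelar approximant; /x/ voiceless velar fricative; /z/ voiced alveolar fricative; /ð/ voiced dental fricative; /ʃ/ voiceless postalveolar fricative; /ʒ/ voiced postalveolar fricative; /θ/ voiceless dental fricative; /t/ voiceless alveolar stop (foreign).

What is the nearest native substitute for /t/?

d

/d/ is closest: same manner (stop), place distance 0 (alveolar→alveolar), voicing differs (+1); total 1. Next closest is /b/ at distance 4.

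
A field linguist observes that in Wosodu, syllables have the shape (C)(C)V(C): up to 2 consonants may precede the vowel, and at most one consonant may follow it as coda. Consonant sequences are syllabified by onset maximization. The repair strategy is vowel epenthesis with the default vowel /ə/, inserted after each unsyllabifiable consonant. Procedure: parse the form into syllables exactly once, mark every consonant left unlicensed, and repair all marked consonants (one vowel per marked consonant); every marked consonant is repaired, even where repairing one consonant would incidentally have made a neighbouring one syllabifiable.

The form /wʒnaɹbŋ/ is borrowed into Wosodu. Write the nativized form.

wəʒnaɹbəŋə

Syllabifying with onset maximization leaves /w/, /b/, /ŋ/ stranded (at most one coda consonant is licensed; onsets may contain at most 2 consonants).
Inserting the epenthetic vowel yields /w/ → /wə/, /b/ → /bə/, /ŋ/ → /ŋə/.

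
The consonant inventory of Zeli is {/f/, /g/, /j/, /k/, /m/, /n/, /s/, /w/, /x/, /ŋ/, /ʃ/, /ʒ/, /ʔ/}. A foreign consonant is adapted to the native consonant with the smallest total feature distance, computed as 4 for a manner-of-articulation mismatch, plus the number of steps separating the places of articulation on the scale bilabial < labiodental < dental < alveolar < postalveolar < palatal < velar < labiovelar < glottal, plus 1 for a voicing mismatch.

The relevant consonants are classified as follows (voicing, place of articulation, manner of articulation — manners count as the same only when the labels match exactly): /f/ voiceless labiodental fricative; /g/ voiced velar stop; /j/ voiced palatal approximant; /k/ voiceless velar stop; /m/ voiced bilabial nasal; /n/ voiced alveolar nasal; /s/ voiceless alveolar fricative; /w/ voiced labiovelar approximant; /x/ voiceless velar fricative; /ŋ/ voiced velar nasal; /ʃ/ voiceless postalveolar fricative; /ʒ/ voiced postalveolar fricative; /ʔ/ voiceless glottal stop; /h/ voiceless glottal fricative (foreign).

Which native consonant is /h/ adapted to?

x

/x/ is closest: same manner (fricative), place distance 2 (glottal→velar), same voicing; total 2. Next closest is /ʃ/ at distance 4.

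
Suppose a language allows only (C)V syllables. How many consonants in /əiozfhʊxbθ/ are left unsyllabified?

Under (C)V, the unsyllabifiable consonants are /z/, /f/, /x/, /b/, /θ/ (no codas are permitted; onsets are limited to one consonant).

5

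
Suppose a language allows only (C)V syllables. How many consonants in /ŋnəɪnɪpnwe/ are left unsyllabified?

3

The consonants /ŋ/, /p/, /n/ cannot be parsed into a legal (C)V syllable (no codas are permitted; onsets are limited to one consonant).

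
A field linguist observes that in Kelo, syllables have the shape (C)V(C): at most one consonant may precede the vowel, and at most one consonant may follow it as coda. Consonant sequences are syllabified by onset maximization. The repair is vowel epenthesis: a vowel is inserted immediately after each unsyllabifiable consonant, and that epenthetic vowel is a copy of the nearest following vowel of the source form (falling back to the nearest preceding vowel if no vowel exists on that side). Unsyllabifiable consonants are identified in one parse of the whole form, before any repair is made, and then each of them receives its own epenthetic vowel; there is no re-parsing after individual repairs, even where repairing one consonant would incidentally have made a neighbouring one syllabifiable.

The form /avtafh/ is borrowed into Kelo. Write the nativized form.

avtafha

Syllabifying with onset maximization leaves /h/ stranded (at most one coda consonant is licensed; onsets are limited to one consonant).
Inserting the epenthetic vowel yields /h/ → /ha/.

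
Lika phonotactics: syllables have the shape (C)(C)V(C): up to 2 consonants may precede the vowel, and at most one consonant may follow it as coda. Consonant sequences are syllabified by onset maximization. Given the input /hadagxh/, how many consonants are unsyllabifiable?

2

Under (C)(C)V(C), the unsyllabifiable consonants are /x/, /h/ (at most one coda consonant is licensed; onsets may contain at most 2 consonants).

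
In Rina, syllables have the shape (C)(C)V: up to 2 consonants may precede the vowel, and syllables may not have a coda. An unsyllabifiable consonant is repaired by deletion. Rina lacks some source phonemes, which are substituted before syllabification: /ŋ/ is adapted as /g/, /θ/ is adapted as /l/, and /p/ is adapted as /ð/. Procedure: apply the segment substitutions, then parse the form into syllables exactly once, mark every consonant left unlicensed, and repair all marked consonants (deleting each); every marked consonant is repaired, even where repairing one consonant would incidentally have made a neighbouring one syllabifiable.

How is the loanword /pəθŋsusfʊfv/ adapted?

Substitution: /p/ → /ð/, /θ/ → /l/, /ŋ/ → /g/, giving /ðəlgsusfʊfv/.
Syllabifying with onset maximization leaves /l/, /f/, /v/ stranded (no codas are permitted; onsets may contain at most 2 consonants).
Each unlicensed consonant is deleted: /l/, /f/, /v/.

ðəgsusfʊ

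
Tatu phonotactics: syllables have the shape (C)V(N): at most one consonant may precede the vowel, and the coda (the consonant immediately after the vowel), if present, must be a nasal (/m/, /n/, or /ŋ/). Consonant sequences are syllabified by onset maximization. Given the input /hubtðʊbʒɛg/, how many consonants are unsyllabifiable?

Syllabifying with onset maximization leaves /b/, /t/, /b/, /g/ stranded (only a nasal (/m/, /n/, or /ŋ/) is licensed in coda position; onsets are limited to one consonant).

4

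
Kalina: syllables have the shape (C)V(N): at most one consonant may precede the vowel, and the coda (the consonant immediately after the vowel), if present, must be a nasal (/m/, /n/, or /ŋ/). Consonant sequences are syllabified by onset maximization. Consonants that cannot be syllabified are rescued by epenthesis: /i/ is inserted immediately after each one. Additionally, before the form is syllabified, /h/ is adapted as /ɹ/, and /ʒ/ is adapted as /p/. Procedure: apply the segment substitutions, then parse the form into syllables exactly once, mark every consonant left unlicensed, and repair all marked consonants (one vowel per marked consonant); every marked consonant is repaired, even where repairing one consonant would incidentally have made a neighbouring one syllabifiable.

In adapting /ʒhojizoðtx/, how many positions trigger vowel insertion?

After substitution the input is /pɹojizoðtx/.
The unsyllabifiable consonants are /p/, /ð/, /t/, /x/; each receives one epenthetic vowel.

4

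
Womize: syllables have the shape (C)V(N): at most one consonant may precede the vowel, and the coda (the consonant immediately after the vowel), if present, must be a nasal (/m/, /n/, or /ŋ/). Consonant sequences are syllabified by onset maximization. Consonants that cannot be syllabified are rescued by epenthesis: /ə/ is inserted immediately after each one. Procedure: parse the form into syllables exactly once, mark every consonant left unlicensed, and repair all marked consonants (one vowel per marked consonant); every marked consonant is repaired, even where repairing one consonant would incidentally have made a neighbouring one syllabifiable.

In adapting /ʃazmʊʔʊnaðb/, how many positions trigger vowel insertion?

3

The unsyllabifiable consonants are /z/, /ð/, /b/; each receives one epenthetic vowel.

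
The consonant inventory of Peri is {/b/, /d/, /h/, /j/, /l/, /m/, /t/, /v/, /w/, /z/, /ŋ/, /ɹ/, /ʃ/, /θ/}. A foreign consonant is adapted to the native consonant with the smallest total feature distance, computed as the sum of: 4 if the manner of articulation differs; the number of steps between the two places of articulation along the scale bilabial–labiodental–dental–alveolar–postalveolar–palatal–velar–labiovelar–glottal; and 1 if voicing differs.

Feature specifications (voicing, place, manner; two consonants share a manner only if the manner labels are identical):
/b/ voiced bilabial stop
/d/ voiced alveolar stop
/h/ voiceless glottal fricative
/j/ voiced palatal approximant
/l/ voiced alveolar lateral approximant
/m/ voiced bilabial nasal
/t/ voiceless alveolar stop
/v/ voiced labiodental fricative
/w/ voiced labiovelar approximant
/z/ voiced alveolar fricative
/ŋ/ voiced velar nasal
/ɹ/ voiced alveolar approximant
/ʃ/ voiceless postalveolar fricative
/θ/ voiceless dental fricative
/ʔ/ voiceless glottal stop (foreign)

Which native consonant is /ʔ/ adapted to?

h

/h/ is closest: manner differs (stop→fricative, +4), place distance 0 (glottal→glottal), same voicing; total 4. Next closest is /t/ at distance 5.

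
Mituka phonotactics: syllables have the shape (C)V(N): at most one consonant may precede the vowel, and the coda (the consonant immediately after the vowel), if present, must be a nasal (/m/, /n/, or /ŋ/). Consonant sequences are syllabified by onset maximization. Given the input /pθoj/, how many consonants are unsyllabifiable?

Under (C)V(N), the unsyllabifiable consonants are /p/, /j/ (only a nasal (/m/, /n/, or /ŋ/) is licensed in coda position; onsets are limited to one consonant).

2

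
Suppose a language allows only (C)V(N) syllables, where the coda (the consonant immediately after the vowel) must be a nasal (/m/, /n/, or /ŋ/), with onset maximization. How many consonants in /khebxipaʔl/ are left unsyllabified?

4

The consonants /k/, /b/, /ʔ/, /l/ cannot be parsed into a legal (C)V(N) syllable (only a nasal (/m/, /n/, or /ŋ/) is licensed in coda position; onsets are limited to one consonant).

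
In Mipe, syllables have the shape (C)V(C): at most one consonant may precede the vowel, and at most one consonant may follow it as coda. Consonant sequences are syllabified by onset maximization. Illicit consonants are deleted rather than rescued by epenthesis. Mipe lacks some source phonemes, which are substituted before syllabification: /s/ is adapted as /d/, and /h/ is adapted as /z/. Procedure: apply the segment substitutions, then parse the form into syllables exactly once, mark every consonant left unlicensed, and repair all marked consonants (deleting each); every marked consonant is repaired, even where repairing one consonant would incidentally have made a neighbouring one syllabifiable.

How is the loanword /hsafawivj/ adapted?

Substitution: /h/ → /z/, /s/ → /d/, giving /zdafawivj/.
Under (C)V(C), the unsyllabifiable consonants are /z/, /j/ (at most one coda consonant is licensed; onsets are limited to one consonant).
Deleting the stranded consonants removes /z/, /j/.

dafawiv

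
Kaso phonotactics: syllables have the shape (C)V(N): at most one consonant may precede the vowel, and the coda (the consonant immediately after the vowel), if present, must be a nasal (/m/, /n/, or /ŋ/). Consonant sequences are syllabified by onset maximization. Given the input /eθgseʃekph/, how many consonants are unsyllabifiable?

The consonants /θ/, /g/, /k/, /p/, /h/ cannot be parsed into a legal (C)V(N) syllable (only a nasal (/m/, /n/, or /ŋ/) is licensed in coda position; onsets are limited to one consonant).

5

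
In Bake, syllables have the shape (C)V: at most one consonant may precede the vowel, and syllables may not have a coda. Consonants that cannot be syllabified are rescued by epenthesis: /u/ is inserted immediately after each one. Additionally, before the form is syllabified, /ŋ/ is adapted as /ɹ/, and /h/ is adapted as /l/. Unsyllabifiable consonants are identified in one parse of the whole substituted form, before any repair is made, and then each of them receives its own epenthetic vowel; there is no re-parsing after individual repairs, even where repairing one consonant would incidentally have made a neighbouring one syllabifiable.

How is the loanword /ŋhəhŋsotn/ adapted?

Substitution: /ŋ/ → /ɹ/, /h/ → /l/, giving /ɹləlɹsotn/.
The consonants /ɹ/, /l/, /ɹ/, /t/, /n/ cannot be parsed into a legal (C)V syllable (no codas are permitted; onsets are limited to one consonant).
Each unlicensed consonant becomes the onset of a new syllable: /ɹ/ → /ɹu/, /l/ → /lu/, /ɹ/ → /ɹu/, /t/ → /tu/, /n/ → /nu/.

ɹuləluɹusotunu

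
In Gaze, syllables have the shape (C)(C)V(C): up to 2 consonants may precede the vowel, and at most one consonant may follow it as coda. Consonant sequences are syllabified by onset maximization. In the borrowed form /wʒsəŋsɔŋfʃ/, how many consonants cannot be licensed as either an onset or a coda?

3

Syllabifying with onset maximization leaves /w/, /f/, /ʃ/ stranded (at most one coda consonant is licensed; onsets may contain at most 2 consonants).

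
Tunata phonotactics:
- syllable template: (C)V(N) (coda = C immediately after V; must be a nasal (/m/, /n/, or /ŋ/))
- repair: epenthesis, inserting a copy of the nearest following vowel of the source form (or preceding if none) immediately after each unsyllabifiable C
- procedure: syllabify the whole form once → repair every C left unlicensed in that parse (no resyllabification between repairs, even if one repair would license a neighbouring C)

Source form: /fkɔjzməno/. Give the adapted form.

The consonants /f/, /j/, /z/ cannot be parsed into a legal (C)V(N) syllable (only a nasal (/m/, /n/, or /ŋ/) is licensed in coda position; onsets are limited to one consonant).
Inserting the epenthetic vowel yields /f/ → /fɔ/, /j/ → /jə/, /z/ → /zə/.

fɔkɔjəzəməno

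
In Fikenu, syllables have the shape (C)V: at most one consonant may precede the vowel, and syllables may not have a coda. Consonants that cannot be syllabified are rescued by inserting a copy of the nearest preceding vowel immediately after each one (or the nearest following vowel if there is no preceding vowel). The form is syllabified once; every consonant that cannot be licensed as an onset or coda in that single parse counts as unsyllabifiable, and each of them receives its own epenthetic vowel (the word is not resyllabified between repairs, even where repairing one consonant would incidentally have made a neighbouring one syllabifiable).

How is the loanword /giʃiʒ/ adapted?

Under (C)V, the unsyllabifiable consonants are /ʒ/ (no codas are permitted; onsets are limited to one consonant).
Inserting the epenthetic vowel yields /ʒ/ → /ʒi/.

giʃiʒi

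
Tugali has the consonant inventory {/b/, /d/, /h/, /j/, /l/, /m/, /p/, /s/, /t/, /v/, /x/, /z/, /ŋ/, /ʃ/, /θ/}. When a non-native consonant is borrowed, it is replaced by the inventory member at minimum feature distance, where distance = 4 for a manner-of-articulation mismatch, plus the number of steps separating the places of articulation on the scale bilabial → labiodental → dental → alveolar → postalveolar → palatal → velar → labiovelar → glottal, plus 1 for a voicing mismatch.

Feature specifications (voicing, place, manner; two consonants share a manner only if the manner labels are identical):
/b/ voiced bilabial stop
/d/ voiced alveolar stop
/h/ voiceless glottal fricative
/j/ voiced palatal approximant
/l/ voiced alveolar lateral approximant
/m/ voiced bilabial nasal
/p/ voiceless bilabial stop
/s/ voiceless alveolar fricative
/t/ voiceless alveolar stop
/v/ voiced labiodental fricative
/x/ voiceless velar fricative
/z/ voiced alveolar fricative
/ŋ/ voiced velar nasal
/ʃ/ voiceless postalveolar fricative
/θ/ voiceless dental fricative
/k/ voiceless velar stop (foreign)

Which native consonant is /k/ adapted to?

/t/ is closest: same manner (stop), place distance 3 (velar→alveolar), same voicing; total 3. Next closest is /d/ at distance 4.

t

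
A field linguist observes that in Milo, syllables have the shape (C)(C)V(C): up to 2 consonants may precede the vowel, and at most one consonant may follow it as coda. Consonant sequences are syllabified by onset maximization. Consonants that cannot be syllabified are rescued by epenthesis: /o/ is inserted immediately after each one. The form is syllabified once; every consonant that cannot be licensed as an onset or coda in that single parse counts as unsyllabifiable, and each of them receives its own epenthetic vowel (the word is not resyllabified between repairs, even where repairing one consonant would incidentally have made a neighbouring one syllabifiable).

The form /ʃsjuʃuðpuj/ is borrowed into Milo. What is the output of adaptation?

Syllabifying with onset maximization leaves /ʃ/ stranded (at most one coda consonant is licensed; onsets may contain at most 2 consonants).
Epenthesis after each stranded consonant: /ʃ/ → /ʃo/.

ʃosjuʃuðpuj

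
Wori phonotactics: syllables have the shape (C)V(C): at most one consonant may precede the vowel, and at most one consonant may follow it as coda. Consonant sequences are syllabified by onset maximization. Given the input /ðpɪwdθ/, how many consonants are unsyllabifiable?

3

Syllabifying with onset maximization leaves /ð/, /d/, /θ/ stranded (at most one coda consonant is licensed; onsets are limited to one consonant).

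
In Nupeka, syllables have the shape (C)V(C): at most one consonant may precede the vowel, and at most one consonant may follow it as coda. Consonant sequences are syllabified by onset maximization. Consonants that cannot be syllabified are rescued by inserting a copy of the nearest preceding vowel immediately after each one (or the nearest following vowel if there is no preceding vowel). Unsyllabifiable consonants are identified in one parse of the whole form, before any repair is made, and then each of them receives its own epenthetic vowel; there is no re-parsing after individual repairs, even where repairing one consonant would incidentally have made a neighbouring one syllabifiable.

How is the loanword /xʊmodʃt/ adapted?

The consonants /ʃ/, /t/ cannot be parsed into a legal (C)V(C) syllable (at most one coda consonant is licensed; onsets are limited to one consonant).
Epenthesis after each stranded consonant: /ʃ/ → /ʃo/, /t/ → /to/.

xʊmodʃoto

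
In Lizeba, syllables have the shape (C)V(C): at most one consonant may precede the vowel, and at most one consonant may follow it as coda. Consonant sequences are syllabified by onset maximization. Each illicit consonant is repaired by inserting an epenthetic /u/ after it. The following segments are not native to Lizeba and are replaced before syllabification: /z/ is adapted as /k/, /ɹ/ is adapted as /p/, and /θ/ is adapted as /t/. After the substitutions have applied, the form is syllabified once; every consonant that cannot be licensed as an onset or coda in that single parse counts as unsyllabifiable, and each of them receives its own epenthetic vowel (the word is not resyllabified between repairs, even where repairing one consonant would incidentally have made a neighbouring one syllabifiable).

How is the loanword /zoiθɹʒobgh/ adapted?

koitpuʒobguhu

Substitution: /z/ → /k/, /θ/ → /t/, /ɹ/ → /p/, giving /koitpʒobgh/.
Syllabifying with onset maximization leaves /p/, /g/, /h/ stranded (at most one coda consonant is licensed; onsets are limited to one consonant).
Inserting the epenthetic vowel yields /p/ → /pu/, /g/ → /gu/, /h/ → /hu/.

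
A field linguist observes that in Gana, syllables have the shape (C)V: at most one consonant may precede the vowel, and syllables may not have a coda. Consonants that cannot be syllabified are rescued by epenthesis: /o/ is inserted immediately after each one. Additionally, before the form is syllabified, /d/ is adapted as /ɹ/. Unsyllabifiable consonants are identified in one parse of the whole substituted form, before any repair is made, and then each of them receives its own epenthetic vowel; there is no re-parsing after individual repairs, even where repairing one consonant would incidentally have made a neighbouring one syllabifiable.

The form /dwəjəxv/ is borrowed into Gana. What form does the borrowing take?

Substitution: /d/ → /ɹ/, giving /ɹwəjəxv/.
Syllabifying with onset maximization leaves /ɹ/, /x/, /v/ stranded (no codas are permitted; onsets are limited to one consonant).
Epenthesis after each stranded consonant: /ɹ/ → /ɹo/, /x/ → /xo/, /v/ → /vo/.

ɹowəjəxovo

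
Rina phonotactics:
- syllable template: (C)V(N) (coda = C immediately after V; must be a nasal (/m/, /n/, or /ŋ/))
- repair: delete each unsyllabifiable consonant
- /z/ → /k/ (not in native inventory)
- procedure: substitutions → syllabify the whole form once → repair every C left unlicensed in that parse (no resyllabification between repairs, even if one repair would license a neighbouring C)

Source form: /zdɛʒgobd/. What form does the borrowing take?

Substitution: /z/ → /k/, giving /kdɛʒgobd/.
The consonants /k/, /ʒ/, /b/, /d/ cannot be parsed into a legal (C)V(N) syllable (only a nasal (/m/, /n/, or /ŋ/) is licensed in coda position; onsets are limited to one consonant).
Deletion applies to /k/, /ʒ/, /b/, /d/.

dɛgo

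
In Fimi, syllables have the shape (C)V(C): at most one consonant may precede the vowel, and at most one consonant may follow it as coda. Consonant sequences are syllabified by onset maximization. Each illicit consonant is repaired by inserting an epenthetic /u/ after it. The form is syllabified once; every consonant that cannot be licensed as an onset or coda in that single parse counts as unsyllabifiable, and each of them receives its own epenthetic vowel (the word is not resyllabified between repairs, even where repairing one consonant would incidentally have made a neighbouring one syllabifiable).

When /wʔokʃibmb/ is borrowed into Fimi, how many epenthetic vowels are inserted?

The unsyllabifiable consonants are /w/, /m/, /b/; each receives one epenthetic vowel.

3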